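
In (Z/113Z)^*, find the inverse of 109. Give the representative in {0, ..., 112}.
Apply the extended Euclidean algorithm to (113, 109), tracking rows (r, s, t) with s·113 + t·109 = r. Each division r_prev = q·r_cur + r_new produces the new row as (previous row) − q·(current row):
  row A: (113, 1, 0)   [1·113 + 0·109 = 113]
  row B: (109, 0, 1)   [0·113 + 1·109 = 109]
  113 = 1·109 + 4   → row C = row A − 1·row B = (4, 1, −1)   [check: 1·113 − 1·109 = 4]
  109 = 27·4 + 1   → row D = row B − 27·row C = (1, −27, 28)   [check: −27·113 + 28·109 = 1]
  4 = 4·1 + 0   → remainder 0, stop. gcd = 1 (last nonzero row D).
The gcd is 1, so 109 is invertible mod 113. The last nonzero row gives −27·113 + 28·109 = 1, so t = 28. So 109^(−1) ≡ 28 (mod 113). Verify: 109 · 28 = 3052 ≡ 1 (mod 113). ✓

Final answer: 109^(−1) ≡ 28 (mod 113)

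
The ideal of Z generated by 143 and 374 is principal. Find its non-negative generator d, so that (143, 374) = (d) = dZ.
In the PID Z, (a, b) is generated by gcd(a, b). Compute gcd(374, 143) with the extended Euclidean algorithm, tracking rows (r, s, t) with s·374 + t·143 = r:
  row A: (374, 1, 0)   [1·374 + 0·143 = 374]
  row B: (143, 0, 1)   [0·374 + 1·143 = 143]
  374 = 2·143 + 88   → row C = row A − 2·row B = (88, 1, −2)   [check: 1·374 − 2·143 = 88]
  143 = 1·88 + 55   → row D = row B − 1·row C = (55, −1, 3)   [check: −1·374 + 3·143 = 55]
  88 = 1·55 + 33   → row E = row C − 1·row D = (33, 2, −5)   [check: 2·374 − 5·143 = 33]
  55 = 1·33 + 22   → row F = row D − 1·row E = (22, −3, 8)   [check: −3·374 + 8·143 = 22]
  33 = 1·22 + 11   → row G = row E − 1·row F = (11, 5, −13)   [check: 5·374 − 13·143 = 11]
  22 = 2·11 + 0   → remainder 0, stop. gcd = 11 (last nonzero row G).
So gcd(143, 374) = 11, with Bézout identity 5·374 − 13·143 = 11. Containment (⊇): the Bézout identity exhibits 11 as an element of (143, 374), giving (11) ⊆ (143, 374). Containment (⊆): since 11 | 143 and 11 | 374 (143 = 11·13, 374 = 11·34), every Z-linear combination of 143 and 374 is divisible by 11, so (143, 374) ⊆ (11). Therefore (143, 374) = (11), d = 11.

Final answer: (143, 374) = (11); d = 11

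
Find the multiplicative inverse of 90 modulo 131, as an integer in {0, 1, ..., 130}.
Apply the extended Euclidean algorithm to (131, 90), tracking rows (r, s, t) with s·131 + t·90 = r. Each division r_prev = q·r_cur + r_new produces the new row as (previous row) − q·(current row):
  row A: (131, 1, 0)   [1·131 + 0·90 = 131]
  row B: (90, 0, 1)   [0·131 + 1·90 = 90]
  131 = 1·90 + 41   → row C = row A − 1·row B = (41, 1, −1)   [check: 1·131 − 1·90 = 41]
  90 = 2·41 + 8   → row D = row B − 2·row C = (8, −2, 3)   [check: −2·131 + 3·90 = 8]
  41 = 5·8 + 1   → row E = row C − 5·row D = (1, 11, −16)   [check: 11·131 − 16·90 = 1]
  8 = 8·1 + 0   → remainder 0, stop. gcd = 1 (last nonzero row E).
The gcd is 1, so 90 is invertible mod 131. The last nonzero row gives 11·131 − 16·90 = 1, so t = −16. So 90^(−1) ≡ −16 ≡ 115 (mod 131). Verify: 90 · 115 = 10350 ≡ 1 (mod 131). ✓

Final answer: 90^(−1) ≡ 115 (mod 131)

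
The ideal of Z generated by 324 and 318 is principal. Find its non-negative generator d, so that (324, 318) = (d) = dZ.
In the PID Z, (a, b) is generated by gcd(a, b). Compute gcd(324, 318) with the extended Euclidean algorithm, tracking rows (r, s, t) with s·324 + t·318 = r:
  row A: (324, 1, 0)   [1·324 + 0·318 = 324]
  row B: (318, 0, 1)   [0·324 + 1·318 = 318]
  324 = 1·318 + 6   → row C = row A − 1·row B = (6, 1, −1)   [check: 1·324 − 1·318 = 6]
  318 = 53·6 + 0   → remainder 0, stop. gcd = 6 (last nonzero row C).
So gcd(324, 318) = 6, with Bézout identity 1·324 − 1·318 = 6. Containment (⊇): the Bézout identity exhibits 6 as an element of (324, 318), giving (6) ⊆ (324, 318). Containment (⊆): since 6 | 324 and 6 | 318 (324 = 6·54, 318 = 6·53), every Z-linear combination of 324 and 318 is divisible by 6, so (324, 318) ⊆ (6). Therefore (324, 318) = (6), d = 6.

Final answer: (324, 318) = (6); d = 6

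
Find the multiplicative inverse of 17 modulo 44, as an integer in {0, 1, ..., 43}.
Apply the extended Euclidean algorithm to (44, 17), tracking rows (r, s, t) with s·44 + t·17 = r. Each division r_prev = q·r_cur + r_new produces the new row as (previous row) − q·(current row):
  row A: (44, 1, 0)   [1·44 + 0·17 = 44]
  row B: (17, 0, 1)   [0·44 + 1·17 = 17]
  44 = 2·17 + 10   → row C = row A − 2·row B = (10, 1, −2)   [check: 1·44 − 2·17 = 10]
  17 = 1·10 + 7   → row D = row B − 1·row C = (7, −1, 3)   [check: −1·44 + 3·17 = 7]
  10 = 1·7 + 3   → row E = row C − 1·row D = (3, 2, −5)   [check: 2·44 − 5·17 = 3]
  7 = 2·3 + 1   → row F = row D − 2·row E = (1, −5, 13)   [check: −5·44 + 13·17 = 1]
  3 = 3·1 + 0   → remainder 0, stop. gcd = 1 (last nonzero row F).
The gcd is 1, so 17 is invertible mod 44. The last nonzero row gives −5·44 + 13·17 = 1, so t = 13. So 17^(−1) ≡ 13 (mod 44). Verify: 17 · 13 = 221 ≡ 1 (mod 44). ✓

Final answer: 17^(−1) ≡ 13 (mod 44)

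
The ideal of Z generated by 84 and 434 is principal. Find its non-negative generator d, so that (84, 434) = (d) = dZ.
(84, 434) = (14); d = 14

In the PID Z, (a, b) is generated by gcd(a, b). Compute gcd(434, 84) with the extended Euclidean algorithm, tracking rows (r, s, t) with s·434 + t·84 = r:
  row A: (434, 1, 0)   [1·434 + 0·84 = 434]
  row B: (84, 0, 1)   [0·434 + 1·84 = 84]
  434 = 5·84 + 14   → row C = row A − 5·row B = (14, 1, −5)   [check: 1·434 − 5·84 = 14]
  84 = 6·14 + 0   → remainder 0, stop. gcd = 14 (last nonzero row C).
So gcd(84, 434) = 14, with Bézout identity 1·434 − 5·84 = 14. Containment (⊇): the Bézout identity exhibits 14 as an element of (84, 434), giving (14) ⊆ (84, 434). Containment (⊆): since 14 | 84 and 14 | 434 (84 = 14·6, 434 = 14·31), every Z-linear combination of 84 and 434 is divisible by 14, so (84, 434) ⊆ (14). Therefore (84, 434) = (14), d = 14.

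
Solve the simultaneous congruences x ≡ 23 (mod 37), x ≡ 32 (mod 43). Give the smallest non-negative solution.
The moduli 37, 43 are pairwise coprime, so by the CRT there is a unique solution mod 37·43 = 1591.
Solve by successive substitution. Start with x ≡ 23 (mod 37).
  Combine with x ≡ 32 (mod 43): write x = 23 + 37·t and require 23 + 37·t ≡ 32 (mod 43), i.e. 37·t ≡ 32 − 23 ≡ 9 (mod 43). Since 37^(−1) ≡ 7 (mod 43), t ≡ 7·9 ≡ 20 (mod 43). So x ≡ 23 + 37·20 = 763 (mod 1591).
Unique solution in [0, 1591): x = 763.

Final answer: x ≡ 763 (mod 1591); the representative in [0, 1591) is 763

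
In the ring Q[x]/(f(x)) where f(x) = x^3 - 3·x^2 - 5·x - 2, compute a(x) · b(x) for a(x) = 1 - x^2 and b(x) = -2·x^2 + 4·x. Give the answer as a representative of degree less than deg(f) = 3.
a · b ≡ 14·x^2 + 18·x + 4 (mod f(x))

First multiply in Q[x] without reducing: a · b = 2·x^4 - 4·x^3 - 2·x^2 + 4·x. Now divide by f(x) = x^3 - 3·x^2 - 5·x - 2, eliminating the leading term at each step:
  leading term 2·x^4: subtract (2·x)·f(x) = 2·x^4 - 6·x^3 - 10·x^2 - 4·x, leaving 2·x^3 + 8·x^2 + 8·x
  leading term 2·x^3: subtract (2)·f(x) = 2·x^3 - 6·x^2 - 10·x - 4, leaving 14·x^2 + 18·x + 4
The degree is now < 3, so this is the remainder. Hence a · b ≡ 14·x^2 + 18·x + 4 in Q[x]/(f).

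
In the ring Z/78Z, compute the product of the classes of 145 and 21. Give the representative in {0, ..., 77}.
Reduce the factors first: 145 ≡ 67 (mod 78), so 145 · 21 ≡ 67 · 21 (mod 78). 67 · 21 = 1407. Dividing by 78: 1407 = 18·78 + 3. So (145 · 21) mod 78 = 3.

Final answer: 3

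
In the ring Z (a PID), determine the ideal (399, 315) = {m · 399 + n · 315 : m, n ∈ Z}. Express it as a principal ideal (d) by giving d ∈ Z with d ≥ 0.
(399, 315) = (21); d = 21

In the PID Z, (a, b) is generated by gcd(a, b). Compute gcd(399, 315) with the extended Euclidean algorithm, tracking rows (r, s, t) with s·399 + t·315 = r:
  row A: (399, 1, 0)   [1·399 + 0·315 = 399]
  row B: (315, 0, 1)   [0·399 + 1·315 = 315]
  399 = 1·315 + 84   → row C = row A − 1·row B = (84, 1, −1)   [check: 1·399 − 1·315 = 84]
  315 = 3·84 + 63   → row D = row B − 3·row C = (63, −3, 4)   [check: −3·399 + 4·315 = 63]
  84 = 1·63 + 21   → row E = row C − 1·row D = (21, 4, −5)   [check: 4·399 − 5·315 = 21]
  63 = 3·21 + 0   → remainder 0, stop. gcd = 21 (last nonzero row E).
So gcd(399, 315) = 21, with Bézout identity 4·399 − 5·315 = 21. Containment (⊇): the Bézout identity exhibits 21 as an element of (399, 315), giving (21) ⊆ (399, 315). Containment (⊆): since 21 | 399 and 21 | 315 (399 = 21·19, 315 = 21·15), every Z-linear combination of 399 and 315 is divisible by 21, so (399, 315) ⊆ (21). Therefore (399, 315) = (21), d = 21.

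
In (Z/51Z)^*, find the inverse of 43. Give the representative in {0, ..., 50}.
43^(−1) ≡ 19 (mod 51)

Apply the extended Euclidean algorithm to (51, 43), tracking rows (r, s, t) with s·51 + t·43 = r. Each division r_prev = q·r_cur + r_new produces the new row as (previous row) − q·(current row):
  row A: (51, 1, 0)   [1·51 + 0·43 = 51]
  row B: (43, 0, 1)   [0·51 + 1·43 = 43]
  51 = 1·43 + 8   → row C = row A − 1·row B = (8, 1, −1)   [check: 1·51 − 1·43 = 8]
  43 = 5·8 + 3   → row D = row B − 5·row C = (3, −5, 6)   [check: −5·51 + 6·43 = 3]
  8 = 2·3 + 2   → row E = row C − 2·row D = (2, 11, −13)   [check: 11·51 − 13·43 = 2]
  3 = 1·2 + 1   → row F = row D − 1·row E = (1, −16, 19)   [check: −16·51 + 19·43 = 1]
  2 = 2·1 + 0   → remainder 0, stop. gcd = 1 (last nonzero row F).
The gcd is 1, so 43 is invertible mod 51. The last nonzero row gives −16·51 + 19·43 = 1, so t = 19. So 43^(−1) ≡ 19 (mod 51). Verify: 43 · 19 = 817 ≡ 1 (mod 51). ✓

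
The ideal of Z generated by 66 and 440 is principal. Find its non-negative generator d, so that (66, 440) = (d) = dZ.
In the PID Z, (a, b) is generated by gcd(a, b). Compute gcd(440, 66) with the extended Euclidean algorithm, tracking rows (r, s, t) with s·440 + t·66 = r:
  row A: (440, 1, 0)   [1·440 + 0·66 = 440]
  row B: (66, 0, 1)   [0·440 + 1·66 = 66]
  440 = 6·66 + 44   → row C = row A − 6·row B = (44, 1, −6)   [check: 1·440 − 6·66 = 44]
  66 = 1·44 + 22   → row D = row B − 1·row C = (22, −1, 7)   [check: −1·440 + 7·66 = 22]
  44 = 2·22 + 0   → remainder 0, stop. gcd = 22 (last nonzero row D).
So gcd(66, 440) = 22, with Bézout identity −1·440 + 7·66 = 22. Containment (⊇): the Bézout identity exhibits 22 as an element of (66, 440), giving (22) ⊆ (66, 440). Containment (⊆): since 22 | 66 and 22 | 440 (66 = 22·3, 440 = 22·20), every Z-linear combination of 66 and 440 is divisible by 22, so (66, 440) ⊆ (22). Therefore (66, 440) = (22), d = 22.

Final answer: (66, 440) = (22); d = 22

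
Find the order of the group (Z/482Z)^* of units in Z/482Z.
(Z/482Z)^* consists of the classes a with gcd(a, 482) = 1, so its order is φ(482). φ is multiplicative, with φ(p^e) = p^e − p^(e−1). Factorise 482 = 2 · 241. Then
  φ(482) = (2 − 1) · (241 − 1) = 1 · 240 = 240.
Thus |(Z/482Z)^*| = 240.

Final answer: |(Z/482Z)^*| = 240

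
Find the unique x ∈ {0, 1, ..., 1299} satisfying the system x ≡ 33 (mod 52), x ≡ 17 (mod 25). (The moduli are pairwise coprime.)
The moduli 52, 25 are pairwise coprime, so by the CRT there is a unique solution mod 52·25 = 1300.
Solve by successive substitution. Start with x ≡ 33 (mod 52).
  Combine with x ≡ 17 (mod 25): write x = 33 + 52·t and require 33 + 52·t ≡ 17 (mod 25), i.e. 52·t ≡ 17 − 33 ≡ 9 (mod 25). Since 52^(−1) ≡ 13 (mod 25) (52 ≡ 2 (mod 25)), t ≡ 13·9 ≡ 17 (mod 25). So x ≡ 33 + 52·17 = 917 (mod 1300).
Unique solution in [0, 1300): x = 917.

Final answer: x ≡ 917 (mod 1300); the representative in [0, 1300) is 917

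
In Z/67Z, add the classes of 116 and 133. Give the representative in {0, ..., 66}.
48

Reduce the summands first: 116 ≡ 49, 133 ≡ 66 (mod 67), so 116 + 133 ≡ 49 + 66 (mod 67). 49 + 66 = 115; 115 = 1·67 + 48, so (116 + 133) mod 67 = 48.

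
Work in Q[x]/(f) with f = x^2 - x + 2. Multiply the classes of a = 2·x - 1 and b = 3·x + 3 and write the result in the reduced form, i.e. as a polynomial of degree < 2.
First multiply in Q[x] without reducing: a · b = 6·x^2 + 3·x - 3. Now divide by f(x) = x^2 - x + 2, eliminating the leading term at each step:
  leading term 6·x^2: subtract (6)·f(x) = 6·x^2 - 6·x + 12, leaving 9·x - 15
The degree is now < 2, so this is the remainder. Hence a · b ≡ 9·x - 15 in Q[x]/(f).

Final answer: a · b ≡ 9·x - 15 (mod f(x))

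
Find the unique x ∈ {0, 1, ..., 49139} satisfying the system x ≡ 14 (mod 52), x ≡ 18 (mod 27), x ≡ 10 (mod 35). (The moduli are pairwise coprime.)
x ≡ 35010 (mod 49140); the representative in [0, 49140) is 35010

The moduli 52, 27, 35 are pairwise coprime, so by the CRT there is a unique solution mod 52·27·35 = 49140.
Solve by successive substitution. Start with x ≡ 14 (mod 52).
  Combine with x ≡ 18 (mod 27): write x = 14 + 52·t and require 14 + 52·t ≡ 18 (mod 27), i.e. 52·t ≡ 18 − 14 ≡ 4 (mod 27). Since 52^(−1) ≡ 13 (mod 27) (52 ≡ 25 (mod 27)), t ≡ 13·4 ≡ 25 (mod 27). So x ≡ 14 + 52·25 = 1314 (mod 1404).
  Combine with x ≡ 10 (mod 35): write x = 1314 + 1404·t and require 1314 + 1404·t ≡ 10 (mod 35), i.e. 1404·t ≡ 10 − 1314 ≡ 26 (mod 35). Since 1404^(−1) ≡ 9 (mod 35) (1404 ≡ 4 (mod 35)), t ≡ 9·26 ≡ 24 (mod 35). So x ≡ 1314 + 1404·24 = 35010 (mod 49140).
Unique solution in [0, 49140): x = 35010.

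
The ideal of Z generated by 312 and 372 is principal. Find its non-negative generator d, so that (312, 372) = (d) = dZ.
(312, 372) = (12); d = 12

In the PID Z, (a, b) is generated by gcd(a, b). Compute gcd(372, 312) with the extended Euclidean algorithm, tracking rows (r, s, t) with s·372 + t·312 = r:
  row A: (372, 1, 0)   [1·372 + 0·312 = 372]
  row B: (312, 0, 1)   [0·372 + 1·312 = 312]
  372 = 1·312 + 60   → row C = row A − 1·row B = (60, 1, −1)   [check: 1·372 − 1·312 = 60]
  312 = 5·60 + 12   → row D = row B − 5·row C = (12, −5, 6)   [check: −5·372 + 6·312 = 12]
  60 = 5·12 + 0   → remainder 0, stop. gcd = 12 (last nonzero row D).
So gcd(312, 372) = 12, with Bézout identity −5·372 + 6·312 = 12. Containment (⊇): the Bézout identity exhibits 12 as an element of (312, 372), giving (12) ⊆ (312, 372). Containment (⊆): since 12 | 312 and 12 | 372 (312 = 12·26, 372 = 12·31), every Z-linear combination of 312 and 372 is divisible by 12, so (312, 372) ⊆ (12). Therefore (312, 372) = (12), d = 12.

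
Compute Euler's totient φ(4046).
φ is multiplicative, with φ(p^e) = p^e − p^(e−1). Factorise 4046 = 2 · 7 · 17^2. Then
  φ(4046) = (2 − 1) · (7 − 1) · (17^2 − 17^1) = 1 · 6 · 272 = 1632.

Final answer: φ(4046) = 1632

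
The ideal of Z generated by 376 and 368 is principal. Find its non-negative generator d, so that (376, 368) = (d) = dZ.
In the PID Z, (a, b) is generated by gcd(a, b). Compute gcd(376, 368) with the extended Euclidean algorithm, tracking rows (r, s, t) with s·376 + t·368 = r:
  row A: (376, 1, 0)   [1·376 + 0·368 = 376]
  row B: (368, 0, 1)   [0·376 + 1·368 = 368]
  376 = 1·368 + 8   → row C = row A − 1·row B = (8, 1, −1)   [check: 1·376 − 1·368 = 8]
  368 = 46·8 + 0   → remainder 0, stop. gcd = 8 (last nonzero row C).
So gcd(376, 368) = 8, with Bézout identity 1·376 − 1·368 = 8. Containment (⊇): the Bézout identity exhibits 8 as an element of (376, 368), giving (8) ⊆ (376, 368). Containment (⊆): since 8 | 376 and 8 | 368 (376 = 8·47, 368 = 8·46), every Z-linear combination of 376 and 368 is divisible by 8, so (376, 368) ⊆ (8). Therefore (376, 368) = (8), d = 8.

Final answer: (376, 368) = (8); d = 8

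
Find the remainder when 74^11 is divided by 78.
Use repeated squaring. Binary(11) = 1011. Walk through the bits of the exponent 11 left-to-right: at each bit after the leading one, square the running value, then multiply by 74 if the bit is 1 (always reducing mod 78):
  bit 1 = 1 (leading): start with 74.
  bit 2 = 0: square 74^2 = 5476 ≡ 16 (mod 78).
  bit 3 = 1: square 16^2 = 256 ≡ 22; bit is 1, so multiply 22·74 = 1628 ≡ 68 (mod 78).
  bit 4 = 1: square 68^2 = 4624 ≡ 22; bit is 1, so multiply 22·74 = 1628 ≡ 68 (mod 78).
Final value: 74^11 ≡ 68 (mod 78).

Final answer: 68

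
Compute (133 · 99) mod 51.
9

Reduce the factors first: 133 ≡ 31, 99 ≡ 48 (mod 51), so 133 · 99 ≡ 31 · 48 (mod 51). 31 · 48 = 1488. Dividing by 51: 1488 = 29·51 + 9. So (133 · 99) mod 51 = 9.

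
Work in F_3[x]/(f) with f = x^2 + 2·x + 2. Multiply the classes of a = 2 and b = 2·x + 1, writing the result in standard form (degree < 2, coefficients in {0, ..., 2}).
Multiply as integer polynomials: a · b = 4·x + 2. Reducing coefficients mod 3: a · b ≡ x + 2. This already has degree < 2, so no reduction by f is needed. Hence a · b ≡ x + 2 in F_3[x]/(f).

Final answer: a · b ≡ x + 2 (mod f(x))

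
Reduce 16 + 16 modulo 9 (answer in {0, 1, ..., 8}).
Reduce the summands first: 16 ≡ 7, 16 ≡ 7 (mod 9), so 16 + 16 ≡ 7 + 7 (mod 9). 7 + 7 = 14; 14 = 1·9 + 5, so (16 + 16) mod 9 = 5.

Final answer: 5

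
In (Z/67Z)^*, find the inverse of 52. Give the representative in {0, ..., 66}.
52^(−1) ≡ 58 (mod 67)

Apply the extended Euclidean algorithm to (67, 52), tracking rows (r, s, t) with s·67 + t·52 = r. Each division r_prev = q·r_cur + r_new produces the new row as (previous row) − q·(current row):
  row A: (67, 1, 0)   [1·67 + 0·52 = 67]
  row B: (52, 0, 1)   [0·67 + 1·52 = 52]
  67 = 1·52 + 15   → row C = row A − 1·row B = (15, 1, −1)   [check: 1·67 − 1·52 = 15]
  52 = 3·15 + 7   → row D = row B − 3·row C = (7, −3, 4)   [check: −3·67 + 4·52 = 7]
  15 = 2·7 + 1   → row E = row C − 2·row D = (1, 7, −9)   [check: 7·67 − 9·52 = 1]
  7 = 7·1 + 0   → remainder 0, stop. gcd = 1 (last nonzero row E).
The gcd is 1, so 52 is invertible mod 67. The last nonzero row gives 7·67 − 9·52 = 1, so t = −9. So 52^(−1) ≡ −9 ≡ 58 (mod 67). Verify: 52 · 58 = 3016 ≡ 1 (mod 67). ✓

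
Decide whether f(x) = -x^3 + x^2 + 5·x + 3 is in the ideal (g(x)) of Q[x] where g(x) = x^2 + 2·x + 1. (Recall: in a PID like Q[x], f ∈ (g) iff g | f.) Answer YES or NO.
In Q[x] the ideal (g) consists of all multiples of g, so f ∈ (g) iff g | f, i.e. iff the remainder of f on division by g is 0. Divide f by g (g is monic, so eliminate the leading term of the running remainder at each step):
  leading term -x^3: subtract (-x)·g(x) = -x^3 - 2·x^2 - x, leaving 3·x^2 + 6·x + 3
  leading term 3·x^2: subtract (3)·g(x) = 3·x^2 + 6·x + 3, leaving 0
The remainder is 0, so f(x) = g(x) · h(x) with h(x) = 3 - x. Hence g | f, i.e. f ∈ (g).

Final answer: YES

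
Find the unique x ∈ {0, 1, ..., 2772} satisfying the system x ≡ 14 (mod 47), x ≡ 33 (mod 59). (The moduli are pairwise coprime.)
x ≡ 1095 (mod 2773); the representative in [0, 2773) is 1095

The moduli 47, 59 are pairwise coprime, so by the CRT there is a unique solution mod 47·59 = 2773.
Solve by successive substitution. Start with x ≡ 14 (mod 47).
  Combine with x ≡ 33 (mod 59): write x = 14 + 47·t and require 14 + 47·t ≡ 33 (mod 59), i.e. 47·t ≡ 33 − 14 ≡ 19 (mod 59). Since 47^(−1) ≡ 54 (mod 59), t ≡ 54·19 ≡ 23 (mod 59). So x ≡ 14 + 47·23 = 1095 (mod 2773).
Unique solution in [0, 2773): x = 1095.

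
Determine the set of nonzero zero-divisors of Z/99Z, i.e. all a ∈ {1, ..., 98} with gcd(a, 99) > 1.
An element a ∈ Z/99Z (with a ≠ 0) is a zero-divisor iff gcd(a, 99) > 1 (because a is a unit precisely when gcd(a, n) = 1, and in Z/nZ every nonzero, non-unit element is a zero-divisor). Scan a = 1, ..., 98 and keep those with gcd(a, 99) > 1:
  gcd(3, 99) = 3, gcd(6, 99) = 3, gcd(9, 99) = 9, gcd(11, 99) = 11, gcd(12, 99) = 3, gcd(15, 99) = 3, gcd(18, 99) = 9, gcd(21, 99) = 3, gcd(22, 99) = 11, gcd(24, 99) = 3, gcd(27, 99) = 9, gcd(30, 99) = 3, gcd(33, 99) = 33, gcd(36, 99) = 9, gcd(39, 99) = 3, gcd(42, 99) = 3, gcd(44, 99) = 11, gcd(45, 99) = 9, gcd(48, 99) = 3, gcd(51, 99) = 3, gcd(54, 99) = 9, gcd(55, 99) = 11, gcd(57, 99) = 3, gcd(60, 99) = 3, gcd(63, 99) = 9, gcd(66, 99) = 33, gcd(69, 99) = 3, gcd(72, 99) = 9, gcd(75, 99) = 3, gcd(77, 99) = 11, gcd(78, 99) = 3, gcd(81, 99) = 9, gcd(84, 99) = 3, gcd(87, 99) = 3, gcd(88, 99) = 11, gcd(90, 99) = 9, gcd(93, 99) = 3, gcd(96, 99) = 3.
All other a ∈ {1, ..., 98} have gcd(a, 99) = 1 and are units. So the nonzero zero-divisors are exactly the 38 values of a appearing in this scan.

Final answer: nonzero zero-divisors of Z/99Z = {3, 6, 9, 11, 12, 15, 18, 21, 22, 24, 27, 30, 33, 36, 39, 42, 44, 45, 48, 51, 54, 55, 57, 60, 63, 66, 69, 72, 75, 77, 78, 81, 84, 87, 88, 90, 93, 96}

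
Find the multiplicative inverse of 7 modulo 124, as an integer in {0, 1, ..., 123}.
Apply the extended Euclidean algorithm to (124, 7), tracking rows (r, s, t) with s·124 + t·7 = r. Each division r_prev = q·r_cur + r_new produces the new row as (previous row) − q·(current row):
  row A: (124, 1, 0)   [1·124 + 0·7 = 124]
  row B: (7, 0, 1)   [0·124 + 1·7 = 7]
  124 = 17·7 + 5   → row C = row A − 17·row B = (5, 1, −17)   [check: 1·124 − 17·7 = 5]
  7 = 1·5 + 2   → row D = row B − 1·row C = (2, −1, 18)   [check: −1·124 + 18·7 = 2]
  5 = 2·2 + 1   → row E = row C − 2·row D = (1, 3, −53)   [check: 3·124 − 53·7 = 1]
  2 = 2·1 + 0   → remainder 0, stop. gcd = 1 (last nonzero row E).
The gcd is 1, so 7 is invertible mod 124. The last nonzero row gives 3·124 − 53·7 = 1, so t = −53. So 7^(−1) ≡ −53 ≡ 71 (mod 124). Verify: 7 · 71 = 497 ≡ 1 (mod 124). ✓

Final answer: 7^(−1) ≡ 71 (mod 124)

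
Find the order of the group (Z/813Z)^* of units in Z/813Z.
(Z/813Z)^* consists of the classes a with gcd(a, 813) = 1, so its order is φ(813). φ is multiplicative, with φ(p^e) = p^e − p^(e−1). Factorise 813 = 3 · 271. Then
  φ(813) = (3 − 1) · (271 − 1) = 2 · 270 = 540.
Thus |(Z/813Z)^*| = 540.

Final answer: |(Z/813Z)^*| = 540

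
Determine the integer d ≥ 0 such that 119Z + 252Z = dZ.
In the PID Z, (a, b) is generated by gcd(a, b). Compute gcd(252, 119) with the extended Euclidean algorithm, tracking rows (r, s, t) with s·252 + t·119 = r:
  row A: (252, 1, 0)   [1·252 + 0·119 = 252]
  row B: (119, 0, 1)   [0·252 + 1·119 = 119]
  252 = 2·119 + 14   → row C = row A − 2·row B = (14, 1, −2)   [check: 1·252 − 2·119 = 14]
  119 = 8·14 + 7   → row D = row B − 8·row C = (7, −8, 17)   [check: −8·252 + 17·119 = 7]
  14 = 2·7 + 0   → remainder 0, stop. gcd = 7 (last nonzero row D).
So gcd(119, 252) = 7, with Bézout identity −8·252 + 17·119 = 7. Containment (⊇): the Bézout identity exhibits 7 as an element of (119, 252), giving (7) ⊆ (119, 252). Containment (⊆): since 7 | 119 and 7 | 252 (119 = 7·17, 252 = 7·36), every Z-linear combination of 119 and 252 is divisible by 7, so (119, 252) ⊆ (7). Therefore (119, 252) = (7), d = 7.

Final answer: (119, 252) = (7); d = 7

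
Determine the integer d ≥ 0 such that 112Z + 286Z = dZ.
In the PID Z, (a, b) is generated by gcd(a, b). Compute gcd(286, 112) with the extended Euclidean algorithm, tracking rows (r, s, t) with s·286 + t·112 = r:
  row A: (286, 1, 0)   [1·286 + 0·112 = 286]
  row B: (112, 0, 1)   [0·286 + 1·112 = 112]
  286 = 2·112 + 62   → row C = row A − 2·row B = (62, 1, −2)   [check: 1·286 − 2·112 = 62]
  112 = 1·62 + 50   → row D = row B − 1·row C = (50, −1, 3)   [check: −1·286 + 3·112 = 50]
  62 = 1·50 + 12   → row E = row C − 1·row D = (12, 2, −5)   [check: 2·286 − 5·112 = 12]
  50 = 4·12 + 2   → row F = row D − 4·row E = (2, −9, 23)   [check: −9·286 + 23·112 = 2]
  12 = 6·2 + 0   → remainder 0, stop. gcd = 2 (last nonzero row F).
So gcd(112, 286) = 2, with Bézout identity −9·286 + 23·112 = 2. Containment (⊇): the Bézout identity exhibits 2 as an element of (112, 286), giving (2) ⊆ (112, 286). Containment (⊆): since 2 | 112 and 2 | 286 (112 = 2·56, 286 = 2·143), every Z-linear combination of 112 and 286 is divisible by 2, so (112, 286) ⊆ (2). Therefore (112, 286) = (2), d = 2.

Final answer: (112, 286) = (2); d = 2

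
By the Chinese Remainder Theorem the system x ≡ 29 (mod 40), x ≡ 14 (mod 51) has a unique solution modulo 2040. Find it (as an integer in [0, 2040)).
x ≡ 269 (mod 2040); the representative in [0, 2040) is 269

The moduli 40, 51 are pairwise coprime, so by the CRT there is a unique solution mod 40·51 = 2040.
Solve by successive substitution. Start with x ≡ 29 (mod 40).
  Combine with x ≡ 14 (mod 51): write x = 29 + 40·t and require 29 + 40·t ≡ 14 (mod 51), i.e. 40·t ≡ 14 − 29 ≡ 36 (mod 51). Since 40^(−1) ≡ 37 (mod 51), t ≡ 37·36 ≡ 6 (mod 51). So x ≡ 29 + 40·6 = 269 (mod 2040).
Unique solution in [0, 2040): x = 269.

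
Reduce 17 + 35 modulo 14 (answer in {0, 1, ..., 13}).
10

Reduce the summands first: 17 ≡ 3, 35 ≡ 7 (mod 14), so 17 + 35 ≡ 3 + 7 (mod 14). 3 + 7 = 10; 10 = 0·14 + 10, so (17 + 35) mod 14 = 10.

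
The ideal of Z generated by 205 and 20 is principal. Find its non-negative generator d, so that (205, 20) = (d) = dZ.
In the PID Z, (a, b) is generated by gcd(a, b). Compute gcd(205, 20) with the extended Euclidean algorithm, tracking rows (r, s, t) with s·205 + t·20 = r:
  row A: (205, 1, 0)   [1·205 + 0·20 = 205]
  row B: (20, 0, 1)   [0·205 + 1·20 = 20]
  205 = 10·20 + 5   → row C = row A − 10·row B = (5, 1, −10)   [check: 1·205 − 10·20 = 5]
  20 = 4·5 + 0   → remainder 0, stop. gcd = 5 (last nonzero row C).
So gcd(205, 20) = 5, with Bézout identity 1·205 − 10·20 = 5. Containment (⊇): the Bézout identity exhibits 5 as an element of (205, 20), giving (5) ⊆ (205, 20). Containment (⊆): since 5 | 205 and 5 | 20 (205 = 5·41, 20 = 5·4), every Z-linear combination of 205 and 20 is divisible by 5, so (205, 20) ⊆ (5). Therefore (205, 20) = (5), d = 5.

Final answer: (205, 20) = (5); d = 5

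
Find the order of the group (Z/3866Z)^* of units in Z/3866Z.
|(Z/3866Z)^*| = 1932

(Z/3866Z)^* consists of the classes a with gcd(a, 3866) = 1, so its order is φ(3866). φ is multiplicative, with φ(p^e) = p^e − p^(e−1). Factorise 3866 = 2 · 1933. Then
  φ(3866) = (2 − 1) · (1933 − 1) = 1 · 1932 = 1932.
Thus |(Z/3866Z)^*| = 1932.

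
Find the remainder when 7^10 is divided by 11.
Use repeated squaring. Binary(10) = 1010. Walk through the bits of the exponent 10 left-to-right: at each bit after the leading one, square the running value, then multiply by 7 if the bit is 1 (always reducing mod 11):
  bit 1 = 1 (leading): start with 7.
  bit 2 = 0: square 7^2 = 49 ≡ 5 (mod 11).
  bit 3 = 1: square 5^2 = 25 ≡ 3; bit is 1, so multiply 3·7 = 21 ≡ 10 (mod 11).
  bit 4 = 0: square 10^2 = 100 ≡ 1 (mod 11).
Final value: 7^10 ≡ 1 (mod 11).

Final answer: 1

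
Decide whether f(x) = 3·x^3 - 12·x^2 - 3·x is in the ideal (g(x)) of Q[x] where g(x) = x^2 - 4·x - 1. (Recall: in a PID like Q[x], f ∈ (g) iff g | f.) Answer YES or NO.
YES

In Q[x] the ideal (g) consists of all multiples of g, so f ∈ (g) iff g | f, i.e. iff the remainder of f on division by g is 0. Divide f by g (g is monic, so eliminate the leading term of the running remainder at each step):
  leading term 3·x^3: subtract (3·x)·g(x) = 3·x^3 - 12·x^2 - 3·x, leaving 0
The remainder is 0, so f(x) = g(x) · h(x) with h(x) = 3·x. Hence g | f, i.e. f ∈ (g).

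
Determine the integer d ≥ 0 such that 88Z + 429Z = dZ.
In the PID Z, (a, b) is generated by gcd(a, b). Compute gcd(429, 88) with the extended Euclidean algorithm, tracking rows (r, s, t) with s·429 + t·88 = r:
  row A: (429, 1, 0)   [1·429 + 0·88 = 429]
  row B: (88, 0, 1)   [0·429 + 1·88 = 88]
  429 = 4·88 + 77   → row C = row A − 4·row B = (77, 1, −4)   [check: 1·429 − 4·88 = 77]
  88 = 1·77 + 11   → row D = row B − 1·row C = (11, −1, 5)   [check: −1·429 + 5·88 = 11]
  77 = 7·11 + 0   → remainder 0, stop. gcd = 11 (last nonzero row D).
So gcd(88, 429) = 11, with Bézout identity −1·429 + 5·88 = 11. Containment (⊇): the Bézout identity exhibits 11 as an element of (88, 429), giving (11) ⊆ (88, 429). Containment (⊆): since 11 | 88 and 11 | 429 (88 = 11·8, 429 = 11·39), every Z-linear combination of 88 and 429 is divisible by 11, so (88, 429) ⊆ (11). Therefore (88, 429) = (11), d = 11.

Final answer: (88, 429) = (11); d = 11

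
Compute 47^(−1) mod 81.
47^(−1) ≡ 50 (mod 81)

Apply the extended Euclidean algorithm to (81, 47), tracking rows (r, s, t) with s·81 + t·47 = r. Each division r_prev = q·r_cur + r_new produces the new row as (previous row) − q·(current row):
  row A: (81, 1, 0)   [1·81 + 0·47 = 81]
  row B: (47, 0, 1)   [0·81 + 1·47 = 47]
  81 = 1·47 + 34   → row C = row A − 1·row B = (34, 1, −1)   [check: 1·81 − 1·47 = 34]
  47 = 1·34 + 13   → row D = row B − 1·row C = (13, −1, 2)   [check: −1·81 + 2·47 = 13]
  34 = 2·13 + 8   → row E = row C − 2·row D = (8, 3, −5)   [check: 3·81 − 5·47 = 8]
  13 = 1·8 + 5   → row F = row D − 1·row E = (5, −4, 7)   [check: −4·81 + 7·47 = 5]
  8 = 1·5 + 3   → row G = row E − 1·row F = (3, 7, −12)   [check: 7·81 − 12·47 = 3]
  5 = 1·3 + 2   → row H = row F − 1·row G = (2, −11, 19)   [check: −11·81 + 19·47 = 2]
  3 = 1·2 + 1   → row I = row G − 1·row H = (1, 18, −31)   [check: 18·81 − 31·47 = 1]
  2 = 2·1 + 0   → remainder 0, stop. gcd = 1 (last nonzero row I).
The gcd is 1, so 47 is invertible mod 81. The last nonzero row gives 18·81 − 31·47 = 1, so t = −31. So 47^(−1) ≡ −31 ≡ 50 (mod 81). Verify: 47 · 50 = 2350 ≡ 1 (mod 81). ✓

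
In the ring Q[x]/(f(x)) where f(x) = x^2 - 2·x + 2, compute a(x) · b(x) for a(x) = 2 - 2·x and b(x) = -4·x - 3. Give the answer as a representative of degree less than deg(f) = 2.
First multiply in Q[x] without reducing: a · b = 8·x^2 - 2·x - 6. Now divide by f(x) = x^2 - 2·x + 2, eliminating the leading term at each step:
  leading term 8·x^2: subtract (8)·f(x) = 8·x^2 - 16·x + 16, leaving 14·x - 22
The degree is now < 2, so this is the remainder. Hence a · b ≡ 14·x - 22 in Q[x]/(f).

Final answer: a · b ≡ 14·x - 22 (mod f(x))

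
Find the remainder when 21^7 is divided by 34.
Use repeated squaring. Binary(7) = 111. Walk through the bits of the exponent 7 left-to-right: at each bit after the leading one, square the running value, then multiply by 21 if the bit is 1 (always reducing mod 34):
  bit 1 = 1 (leading): start with 21.
  bit 2 = 1: square 21^2 = 441 ≡ 33; bit is 1, so multiply 33·21 = 693 ≡ 13 (mod 34).
  bit 3 = 1: square 13^2 = 169 ≡ 33; bit is 1, so multiply 33·21 = 693 ≡ 13 (mod 34).
Final value: 21^7 ≡ 13 (mod 34).

Final answer: 13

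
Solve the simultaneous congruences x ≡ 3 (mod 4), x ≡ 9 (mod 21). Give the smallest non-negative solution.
The moduli 4, 21 are pairwise coprime, so by the CRT there is a unique solution mod 4·21 = 84.
Solve by successive substitution. Start with x ≡ 3 (mod 4).
  Combine with x ≡ 9 (mod 21): write x = 3 + 4·t and require 3 + 4·t ≡ 9 (mod 21), i.e. 4·t ≡ 9 − 3 ≡ 6 (mod 21). Since 4^(−1) ≡ 16 (mod 21), t ≡ 16·6 ≡ 12 (mod 21). So x ≡ 3 + 4·12 = 51 (mod 84).
Unique solution in [0, 84): x = 51.

Final answer: x ≡ 51 (mod 84); the representative in [0, 84) is 51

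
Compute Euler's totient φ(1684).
φ(1684) = 840

φ is multiplicative, with φ(p^e) = p^e − p^(e−1). Factorise 1684 = 2^2 · 421. Then
  φ(1684) = (2^2 − 2^1) · (421 − 1) = 2 · 420 = 840.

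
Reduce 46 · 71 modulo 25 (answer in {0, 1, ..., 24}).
16

Reduce the factors first: 46 ≡ 21, 71 ≡ 21 (mod 25), so 46 · 71 ≡ 21 · 21 (mod 25). 21 · 21 = 441. Dividing by 25: 441 = 17·25 + 16. So (46 · 71) mod 25 = 16.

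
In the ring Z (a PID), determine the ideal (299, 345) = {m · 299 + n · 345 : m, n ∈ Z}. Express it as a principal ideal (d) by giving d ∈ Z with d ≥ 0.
In the PID Z, (a, b) is generated by gcd(a, b). Compute gcd(345, 299) with the extended Euclidean algorithm, tracking rows (r, s, t) with s·345 + t·299 = r:
  row A: (345, 1, 0)   [1·345 + 0·299 = 345]
  row B: (299, 0, 1)   [0·345 + 1·299 = 299]
  345 = 1·299 + 46   → row C = row A − 1·row B = (46, 1, −1)   [check: 1·345 − 1·299 = 46]
  299 = 6·46 + 23   → row D = row B − 6·row C = (23, −6, 7)   [check: −6·345 + 7·299 = 23]
  46 = 2·23 + 0   → remainder 0, stop. gcd = 23 (last nonzero row D).
So gcd(299, 345) = 23, with Bézout identity −6·345 + 7·299 = 23. Containment (⊇): the Bézout identity exhibits 23 as an element of (299, 345), giving (23) ⊆ (299, 345). Containment (⊆): since 23 | 299 and 23 | 345 (299 = 23·13, 345 = 23·15), every Z-linear combination of 299 and 345 is divisible by 23, so (299, 345) ⊆ (23). Therefore (299, 345) = (23), d = 23.

Final answer: (299, 345) = (23); d = 23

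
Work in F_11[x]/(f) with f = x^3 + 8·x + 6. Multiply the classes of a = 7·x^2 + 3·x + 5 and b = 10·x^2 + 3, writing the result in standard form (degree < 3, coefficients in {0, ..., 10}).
a · b ≡ 6·x^2 + 9·x (mod f(x))

Multiply as integer polynomials: a · b = 70·x^4 + 30·x^3 + 71·x^2 + 9·x + 15. Reducing coefficients mod 11: a · b ≡ 4·x^4 + 8·x^3 + 5·x^2 + 9·x + 4. Now divide by f(x) = x^3 + 8·x + 6 in F_11[x], eliminating the leading term at each step:
  leading term 4·x^4: subtract (4·x)·f(x) = 4·x^4 + 10·x^2 + 2·x, leaving 8·x^3 + 6·x^2 + 7·x + 4 (coefficients mod 11)
  leading term 8·x^3: subtract (8)·f(x) = 8·x^3 + 9·x + 4, leaving 6·x^2 + 9·x (coefficients mod 11)
The degree is now < 3, so this is the remainder. Hence a · b ≡ 6·x^2 + 9·x in F_11[x]/(f).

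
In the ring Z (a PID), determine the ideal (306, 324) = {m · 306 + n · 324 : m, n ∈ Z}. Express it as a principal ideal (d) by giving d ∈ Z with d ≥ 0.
In the PID Z, (a, b) is generated by gcd(a, b). Compute gcd(324, 306) with the extended Euclidean algorithm, tracking rows (r, s, t) with s·324 + t·306 = r:
  row A: (324, 1, 0)   [1·324 + 0·306 = 324]
  row B: (306, 0, 1)   [0·324 + 1·306 = 306]
  324 = 1·306 + 18   → row C = row A − 1·row B = (18, 1, −1)   [check: 1·324 − 1·306 = 18]
  306 = 17·18 + 0   → remainder 0, stop. gcd = 18 (last nonzero row C).
So gcd(306, 324) = 18, with Bézout identity 1·324 − 1·306 = 18. Containment (⊇): the Bézout identity exhibits 18 as an element of (306, 324), giving (18) ⊆ (306, 324). Containment (⊆): since 18 | 306 and 18 | 324 (306 = 18·17, 324 = 18·18), every Z-linear combination of 306 and 324 is divisible by 18, so (306, 324) ⊆ (18). Therefore (306, 324) = (18), d = 18.

Final answer: (306, 324) = (18); d = 18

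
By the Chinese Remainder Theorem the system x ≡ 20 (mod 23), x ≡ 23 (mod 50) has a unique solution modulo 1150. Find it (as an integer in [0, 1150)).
The moduli 23, 50 are pairwise coprime, so by the CRT there is a unique solution mod 23·50 = 1150.
Solve by successive substitution. Start with x ≡ 20 (mod 23).
  Combine with x ≡ 23 (mod 50): write x = 20 + 23·t and require 20 + 23·t ≡ 23 (mod 50), i.e. 23·t ≡ 23 − 20 ≡ 3 (mod 50). Since 23^(−1) ≡ 37 (mod 50), t ≡ 37·3 ≡ 11 (mod 50). So x ≡ 20 + 23·11 = 273 (mod 1150).
Unique solution in [0, 1150): x = 273.

Final answer: x ≡ 273 (mod 1150); the representative in [0, 1150) is 273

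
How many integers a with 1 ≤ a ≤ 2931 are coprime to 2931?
1952

The number of a ∈ {1, ..., 2931} with gcd(a, 2931) = 1 is by definition Euler's totient φ(2931). φ is multiplicative, with φ(p^e) = p^e − p^(e−1). Factorise 2931 = 3 · 977. Then
  φ(2931) = (3 − 1) · (977 − 1) = 2 · 976 = 1952.
So there are 1952 such integers.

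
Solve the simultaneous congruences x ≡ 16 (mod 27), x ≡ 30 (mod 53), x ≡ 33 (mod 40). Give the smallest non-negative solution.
The moduli 27, 53, 40 are pairwise coprime, so by the CRT there is a unique solution mod 27·53·40 = 57240.
Solve by successive substitution. Start with x ≡ 16 (mod 27).
  Combine with x ≡ 30 (mod 53): write x = 16 + 27·t and require 16 + 27·t ≡ 30 (mod 53), i.e. 27·t ≡ 30 − 16 ≡ 14 (mod 53). Since 27^(−1) ≡ 2 (mod 53), t ≡ 2·14 ≡ 28 (mod 53). So x ≡ 16 + 27·28 = 772 (mod 1431).
  Combine with x ≡ 33 (mod 40): write x = 772 + 1431·t and require 772 + 1431·t ≡ 33 (mod 40), i.e. 1431·t ≡ 33 − 772 ≡ 21 (mod 40). Since 1431^(−1) ≡ 31 (mod 40) (1431 ≡ 31 (mod 40)), t ≡ 31·21 ≡ 11 (mod 40). So x ≡ 772 + 1431·11 = 16513 (mod 57240).
Unique solution in [0, 57240): x = 16513.

Final answer: x ≡ 16513 (mod 57240); the representative in [0, 57240) is 16513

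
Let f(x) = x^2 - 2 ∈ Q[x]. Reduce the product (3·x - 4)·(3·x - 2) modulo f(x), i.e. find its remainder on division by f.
a · b ≡ 26 - 18·x (mod f(x))

First multiply in Q[x] without reducing: a · b = 9·x^2 - 18·x + 8. Now divide by f(x) = x^2 - 2, eliminating the leading term at each step:
  leading term 9·x^2: subtract (9)·f(x) = 9·x^2 - 18, leaving 26 - 18·x
The degree is now < 2, so this is the remainder. Hence a · b ≡ 26 - 18·x in Q[x]/(f).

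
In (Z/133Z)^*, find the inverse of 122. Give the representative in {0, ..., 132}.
Apply the extended Euclidean algorithm to (133, 122), tracking rows (r, s, t) with s·133 + t·122 = r. Each division r_prev = q·r_cur + r_new produces the new row as (previous row) − q·(current row):
  row A: (133, 1, 0)   [1·133 + 0·122 = 133]
  row B: (122, 0, 1)   [0·133 + 1·122 = 122]
  133 = 1·122 + 11   → row C = row A − 1·row B = (11, 1, −1)   [check: 1·133 − 1·122 = 11]
  122 = 11·11 + 1   → row D = row B − 11·row C = (1, −11, 12)   [check: −11·133 + 12·122 = 1]
  11 = 11·1 + 0   → remainder 0, stop. gcd = 1 (last nonzero row D).
The gcd is 1, so 122 is invertible mod 133. The last nonzero row gives −11·133 + 12·122 = 1, so t = 12. So 122^(−1) ≡ 12 (mod 133). Verify: 122 · 12 = 1464 ≡ 1 (mod 133). ✓

Final answer: 122^(−1) ≡ 12 (mod 133)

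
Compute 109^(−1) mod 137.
Apply the extended Euclidean algorithm to (137, 109), tracking rows (r, s, t) with s·137 + t·109 = r. Each division r_prev = q·r_cur + r_new produces the new row as (previous row) − q·(current row):
  row A: (137, 1, 0)   [1·137 + 0·109 = 137]
  row B: (109, 0, 1)   [0·137 + 1·109 = 109]
  137 = 1·109 + 28   → row C = row A − 1·row B = (28, 1, −1)   [check: 1·137 − 1·109 = 28]
  109 = 3·28 + 25   → row D = row B − 3·row C = (25, −3, 4)   [check: −3·137 + 4·109 = 25]
  28 = 1·25 + 3   → row E = row C − 1·row D = (3, 4, −5)   [check: 4·137 − 5·109 = 3]
  25 = 8·3 + 1   → row F = row D − 8·row E = (1, −35, 44)   [check: −35·137 + 44·109 = 1]
  3 = 3·1 + 0   → remainder 0, stop. gcd = 1 (last nonzero row F).
The gcd is 1, so 109 is invertible mod 137. The last nonzero row gives −35·137 + 44·109 = 1, so t = 44. So 109^(−1) ≡ 44 (mod 137). Verify: 109 · 44 = 4796 ≡ 1 (mod 137). ✓

Final answer: 109^(−1) ≡ 44 (mod 137)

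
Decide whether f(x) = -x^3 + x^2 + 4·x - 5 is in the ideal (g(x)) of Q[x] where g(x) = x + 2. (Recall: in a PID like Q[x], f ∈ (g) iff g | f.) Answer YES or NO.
In Q[x] the ideal (g) consists of all multiples of g, so f ∈ (g) iff g | f, i.e. iff the remainder of f on division by g is 0. Divide f by g (g is monic, so eliminate the leading term of the running remainder at each step):
  leading term -x^3: subtract (-x^2)·g(x) = -x^3 - 2·x^2, leaving 3·x^2 + 4·x - 5
  leading term 3·x^2: subtract (3·x)·g(x) = 3·x^2 + 6·x, leaving -2·x - 5
  leading term -2·x: subtract (-2)·g(x) = -2·x - 4, leaving -1
The remainder r(x) = -1 ≠ 0 (and deg r < deg g), so g ∤ f, i.e. f ∉ (g).

Final answer: NO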